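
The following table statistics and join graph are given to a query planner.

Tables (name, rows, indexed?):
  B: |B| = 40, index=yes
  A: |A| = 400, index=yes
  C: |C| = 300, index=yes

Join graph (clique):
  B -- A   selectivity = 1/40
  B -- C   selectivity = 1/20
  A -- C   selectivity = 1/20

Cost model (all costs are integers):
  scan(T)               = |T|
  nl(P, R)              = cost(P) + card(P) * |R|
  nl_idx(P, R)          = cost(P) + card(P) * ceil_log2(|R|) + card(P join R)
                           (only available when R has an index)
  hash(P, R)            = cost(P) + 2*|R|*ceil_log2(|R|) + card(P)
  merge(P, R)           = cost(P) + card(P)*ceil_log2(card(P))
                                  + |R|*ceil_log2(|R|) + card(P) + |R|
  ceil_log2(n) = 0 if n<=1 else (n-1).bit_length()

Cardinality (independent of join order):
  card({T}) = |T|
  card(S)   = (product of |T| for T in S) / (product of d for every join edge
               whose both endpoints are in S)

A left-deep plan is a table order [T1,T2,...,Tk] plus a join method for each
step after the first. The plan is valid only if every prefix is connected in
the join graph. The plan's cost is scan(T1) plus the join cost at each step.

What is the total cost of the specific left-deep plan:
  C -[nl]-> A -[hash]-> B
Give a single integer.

126780

step 1: scan C: cost=300, card=300
step 2: join A via nl
    card(P join A) = 300*400/(20) = 6000
    cost = 300 + 300*400 = 120300
step 3: join B via hash
    card(P join B) = 6000*40/(40*20) = 300
    cost = 120300 + 2*40*6 + 6000 = 126780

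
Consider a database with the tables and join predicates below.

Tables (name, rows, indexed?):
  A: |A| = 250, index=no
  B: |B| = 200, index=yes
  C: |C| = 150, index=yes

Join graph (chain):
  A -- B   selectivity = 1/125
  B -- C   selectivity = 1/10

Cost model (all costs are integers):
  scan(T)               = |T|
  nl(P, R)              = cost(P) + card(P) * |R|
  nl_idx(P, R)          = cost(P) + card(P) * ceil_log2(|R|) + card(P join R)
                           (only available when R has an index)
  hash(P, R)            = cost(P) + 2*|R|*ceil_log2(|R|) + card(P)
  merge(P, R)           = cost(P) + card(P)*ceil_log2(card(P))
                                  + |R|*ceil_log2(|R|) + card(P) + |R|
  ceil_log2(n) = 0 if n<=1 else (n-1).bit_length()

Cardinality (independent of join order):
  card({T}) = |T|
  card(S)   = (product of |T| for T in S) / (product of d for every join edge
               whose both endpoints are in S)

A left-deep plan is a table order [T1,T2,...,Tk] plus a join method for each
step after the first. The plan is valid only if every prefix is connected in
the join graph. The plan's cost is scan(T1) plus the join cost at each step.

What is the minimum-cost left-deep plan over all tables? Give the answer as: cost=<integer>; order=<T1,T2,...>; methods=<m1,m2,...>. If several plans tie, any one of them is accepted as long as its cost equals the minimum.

cost=5450; order=A,B,C; methods=nl_idx,hash

Selinger DP (subsets sized 1..n):
  {A}: scan cost=250, card=250
  {B}: scan cost=200, card=200
  {C}: scan cost=150, card=150
  {AB}: card=400; try (B,nl_idx)→2650, (B,hash)→3700, (A,merge)→4250, (B,merge)→4300, (A,hash)→4400, (A,nl)→50200 …(+1); best=2650 via (B,nl_idx)
  {BC}: card=3000; try (C,hash)→2800, (B,merge)→3300, (C,merge)→3350, (B,hash)→3500, (B,nl_idx)→4350, (C,nl_idx)→4800 …(+2); best=2800 via (C,hash)
  {ABC}: card=6000; try (C,hash)→5450, (C,merge)→8000, (A,hash)→9800, (C,nl_idx)→11850, (A,merge)→44050, (C,nl)→62650 …(+1); best=5450 via (C,hash)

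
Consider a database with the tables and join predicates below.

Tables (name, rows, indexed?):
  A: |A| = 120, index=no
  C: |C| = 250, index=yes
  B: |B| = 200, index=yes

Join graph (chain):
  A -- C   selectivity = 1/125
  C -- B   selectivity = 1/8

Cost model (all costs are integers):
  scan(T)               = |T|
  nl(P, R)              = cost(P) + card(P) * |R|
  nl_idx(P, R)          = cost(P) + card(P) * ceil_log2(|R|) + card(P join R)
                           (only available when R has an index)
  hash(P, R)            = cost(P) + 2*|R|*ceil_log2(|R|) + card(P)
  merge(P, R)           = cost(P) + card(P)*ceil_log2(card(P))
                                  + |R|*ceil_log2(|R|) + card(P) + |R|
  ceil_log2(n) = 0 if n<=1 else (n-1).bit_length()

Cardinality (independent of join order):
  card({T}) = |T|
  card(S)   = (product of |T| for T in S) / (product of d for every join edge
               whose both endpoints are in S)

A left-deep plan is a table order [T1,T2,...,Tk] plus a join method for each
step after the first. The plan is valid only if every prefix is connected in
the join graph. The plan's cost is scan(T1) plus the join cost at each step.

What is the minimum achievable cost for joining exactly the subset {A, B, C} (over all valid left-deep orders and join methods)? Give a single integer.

4760

Selinger DP over subsets of {A,B,C}:
  {A}: scan cost=120, card=120
  {C}: scan cost=250, card=250
  {B}: scan cost=200, card=200
  {AC}: card=240; try (C,nl_idx)→1320, (A,hash)→2180, (C,merge)→3330, (A,merge)→3460, (C,hash)→4240, (C,nl)→30120 …(+1); best=1320 via (C,nl_idx)
  {BC}: card=6250; try (B,hash)→3700, (C,merge)→4250, (B,merge)→4300, (C,hash)→4400, (C,nl_idx)→8050, (B,nl_idx)→8500 …(+2); best=3700 via (B,hash)
  {ABC}: card=6000; try (B,hash)→4760, (B,merge)→5280, (B,nl_idx)→9240, (A,hash)→11630, (B,nl)→49320, (A,merge)→92160 …(+1); best=4760 via (B,hash)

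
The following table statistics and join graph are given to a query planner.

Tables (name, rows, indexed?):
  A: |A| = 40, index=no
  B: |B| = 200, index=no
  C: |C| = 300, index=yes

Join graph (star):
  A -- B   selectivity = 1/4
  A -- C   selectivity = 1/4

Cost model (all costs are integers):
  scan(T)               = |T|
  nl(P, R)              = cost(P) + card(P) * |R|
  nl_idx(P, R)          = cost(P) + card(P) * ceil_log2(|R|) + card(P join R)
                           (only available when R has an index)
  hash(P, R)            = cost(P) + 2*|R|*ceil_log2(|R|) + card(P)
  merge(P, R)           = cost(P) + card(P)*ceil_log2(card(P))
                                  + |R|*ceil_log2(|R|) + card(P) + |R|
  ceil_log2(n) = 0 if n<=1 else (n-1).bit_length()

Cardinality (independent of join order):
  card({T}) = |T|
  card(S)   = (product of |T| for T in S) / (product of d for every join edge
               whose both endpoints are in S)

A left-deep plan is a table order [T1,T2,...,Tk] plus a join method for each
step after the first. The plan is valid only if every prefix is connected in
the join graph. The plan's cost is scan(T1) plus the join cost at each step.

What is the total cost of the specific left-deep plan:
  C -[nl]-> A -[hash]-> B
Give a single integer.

step 1: scan C: cost=300, card=300
step 2: join A via nl
    card(P join A) = 300*40/(4) = 3000
    cost = 300 + 300*40 = 12300
step 3: join B via hash
    card(P join B) = 3000*200/(4) = 150000
    cost = 12300 + 2*200*8 + 3000 = 18500

18500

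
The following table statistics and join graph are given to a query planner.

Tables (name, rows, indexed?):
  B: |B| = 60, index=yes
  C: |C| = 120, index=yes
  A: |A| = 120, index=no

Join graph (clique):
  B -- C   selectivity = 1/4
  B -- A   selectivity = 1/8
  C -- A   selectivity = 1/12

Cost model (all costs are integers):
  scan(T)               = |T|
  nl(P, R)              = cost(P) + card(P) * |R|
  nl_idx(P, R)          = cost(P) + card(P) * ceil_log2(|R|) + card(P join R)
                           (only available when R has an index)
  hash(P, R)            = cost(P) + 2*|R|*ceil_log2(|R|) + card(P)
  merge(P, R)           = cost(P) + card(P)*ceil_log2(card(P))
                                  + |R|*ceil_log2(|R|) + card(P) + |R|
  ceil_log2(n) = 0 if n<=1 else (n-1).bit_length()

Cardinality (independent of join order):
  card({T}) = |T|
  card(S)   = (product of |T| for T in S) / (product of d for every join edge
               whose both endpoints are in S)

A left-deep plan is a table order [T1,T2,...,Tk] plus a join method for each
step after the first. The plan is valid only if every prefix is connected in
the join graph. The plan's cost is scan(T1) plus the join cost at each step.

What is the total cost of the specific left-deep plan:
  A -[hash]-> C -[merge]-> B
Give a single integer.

16740

step 1: scan A: cost=120, card=120
step 2: join C via hash
    card(P join C) = 120*120/(12) = 1200
    cost = 120 + 2*120*7 + 120 = 1920
step 3: join B via merge
    card(P join B) = 1200*60/(4*8) = 2250
    cost = 1920 + 1200*11 + 60*6 + 1200 + 60 = 16740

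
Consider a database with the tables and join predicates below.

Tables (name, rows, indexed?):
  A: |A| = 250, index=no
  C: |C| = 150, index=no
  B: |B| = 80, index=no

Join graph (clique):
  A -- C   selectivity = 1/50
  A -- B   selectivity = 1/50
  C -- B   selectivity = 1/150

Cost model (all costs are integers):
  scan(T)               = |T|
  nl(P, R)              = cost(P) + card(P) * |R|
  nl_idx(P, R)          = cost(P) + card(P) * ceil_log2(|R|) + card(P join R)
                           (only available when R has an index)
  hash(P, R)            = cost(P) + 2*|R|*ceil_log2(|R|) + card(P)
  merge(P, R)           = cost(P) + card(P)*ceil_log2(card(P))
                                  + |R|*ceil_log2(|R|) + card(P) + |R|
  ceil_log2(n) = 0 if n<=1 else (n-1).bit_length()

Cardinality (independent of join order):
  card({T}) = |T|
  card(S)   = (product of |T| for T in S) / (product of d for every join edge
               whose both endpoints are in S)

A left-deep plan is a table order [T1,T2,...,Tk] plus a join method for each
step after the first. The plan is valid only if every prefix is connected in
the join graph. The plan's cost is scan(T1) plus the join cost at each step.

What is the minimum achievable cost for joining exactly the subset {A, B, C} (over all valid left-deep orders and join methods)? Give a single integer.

4310

Selinger DP over subsets of {A,B,C}:
  {A}: scan cost=250, card=250
  {C}: scan cost=150, card=150
  {B}: scan cost=80, card=80
  {AC}: card=750; try (C,hash)→2900, (A,merge)→3750, (C,merge)→3850, (A,hash)→4300, (A,nl)→37650, (C,nl)→37750; best=2900 via (C,hash)
  {AB}: card=400; try (B,hash)→1620, (A,merge)→2970, (B,merge)→3140, (A,hash)→4160, (A,nl)→20080, (B,nl)→20250; best=1620 via (B,hash)
  {BC}: card=80; try (B,hash)→1420, (C,merge)→2070, (B,merge)→2140, (C,hash)→2560, (C,nl)→12080, (B,nl)→12150; best=1420 via (B,hash)
  {ABC}: card=8; try (A,merge)→4310, (C,hash)→4420, (B,hash)→4770, (A,hash)→5500, (C,merge)→6970, (B,merge)→11790 …(+3); best=4310 via (A,merge)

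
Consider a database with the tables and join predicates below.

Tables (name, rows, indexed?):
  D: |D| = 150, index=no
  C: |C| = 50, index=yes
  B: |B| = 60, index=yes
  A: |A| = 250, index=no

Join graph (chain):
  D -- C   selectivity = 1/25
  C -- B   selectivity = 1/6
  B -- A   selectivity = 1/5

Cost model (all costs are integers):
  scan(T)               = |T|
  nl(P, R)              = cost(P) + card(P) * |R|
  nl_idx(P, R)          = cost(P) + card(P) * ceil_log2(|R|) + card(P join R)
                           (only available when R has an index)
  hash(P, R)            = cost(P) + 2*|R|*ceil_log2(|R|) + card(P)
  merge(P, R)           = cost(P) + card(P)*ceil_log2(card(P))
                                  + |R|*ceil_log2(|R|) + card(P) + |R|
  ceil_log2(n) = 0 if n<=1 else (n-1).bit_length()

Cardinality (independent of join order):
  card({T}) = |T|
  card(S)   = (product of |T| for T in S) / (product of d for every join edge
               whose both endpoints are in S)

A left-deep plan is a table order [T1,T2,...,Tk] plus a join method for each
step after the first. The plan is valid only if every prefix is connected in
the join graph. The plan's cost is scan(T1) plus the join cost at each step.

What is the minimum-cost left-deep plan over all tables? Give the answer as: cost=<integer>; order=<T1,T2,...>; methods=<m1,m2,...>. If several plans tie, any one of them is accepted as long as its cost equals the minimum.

Selinger DP (subsets sized 1..n):
  {D}: scan cost=150, card=150
  {C}: scan cost=50, card=50
  {B}: scan cost=60, card=60
  {A}: scan cost=250, card=250
  {CD}: card=300; try (C,hash)→900, (C,nl_idx)→1350, (D,merge)→1750, (C,merge)→1850, (D,hash)→2500, (D,nl)→7550 …(+1); best=900 via (C,hash)
  {BC}: card=500; try (C,hash)→720, (B,hash)→820, (B,merge)→820, (C,merge)→830, (B,nl_idx)→850, (C,nl_idx)→920 …(+2); best=720 via (C,hash)
  {AB}: card=3000; try (B,hash)→1220, (A,merge)→2730, (B,merge)→2920, (A,hash)→4120, (B,nl_idx)→4750, (A,nl)→15060 …(+1); best=1220 via (B,hash)
  {BCD}: card=3000; try (B,hash)→1920, (D,hash)→3620, (B,merge)→4320, (B,nl_idx)→5700, (D,merge)→7070, (B,nl)→18900 …(+1); best=1920 via (B,hash)
  {ABC}: card=25000; try (C,hash)→4820, (A,hash)→5220, (A,merge)→7970, (C,merge)→40570, (C,nl_idx)→44220, (A,nl)→125720 …(+1); best=4820 via (C,hash)
  {ABCD}: card=150000; try (A,hash)→8920, (D,hash)→32220, (A,merge)→43170, (D,merge)→406170, (A,nl)→751920, (D,nl)→3754820; best=8920 via (A,hash)

cost=8920; order=D,C,B,A; methods=hash,hash,hash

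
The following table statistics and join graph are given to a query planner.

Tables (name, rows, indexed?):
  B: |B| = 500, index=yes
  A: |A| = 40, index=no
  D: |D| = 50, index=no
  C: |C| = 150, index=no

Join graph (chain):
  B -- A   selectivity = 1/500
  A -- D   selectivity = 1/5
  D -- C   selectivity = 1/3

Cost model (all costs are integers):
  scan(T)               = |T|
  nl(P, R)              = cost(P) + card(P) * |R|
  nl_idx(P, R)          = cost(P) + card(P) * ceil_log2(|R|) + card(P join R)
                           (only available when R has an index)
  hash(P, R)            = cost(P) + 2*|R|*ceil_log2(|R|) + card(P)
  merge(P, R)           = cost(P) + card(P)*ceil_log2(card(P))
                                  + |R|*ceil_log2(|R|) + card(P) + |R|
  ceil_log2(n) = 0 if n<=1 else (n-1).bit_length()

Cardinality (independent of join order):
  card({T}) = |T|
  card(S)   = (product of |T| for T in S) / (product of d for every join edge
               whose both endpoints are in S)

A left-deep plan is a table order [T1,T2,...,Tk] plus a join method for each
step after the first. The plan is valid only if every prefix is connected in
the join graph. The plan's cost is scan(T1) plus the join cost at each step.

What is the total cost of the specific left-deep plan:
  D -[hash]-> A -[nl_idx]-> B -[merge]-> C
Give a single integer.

9930

step 1: scan D: cost=50, card=50
step 2: join A via hash
    card(P join A) = 50*40/(5) = 400
    cost = 50 + 2*40*6 + 50 = 580
step 3: join B via nl_idx
    card(P join B) = 400*500/(500) = 400
    cost = 580 + 400*9 + 400 = 4580
step 4: join C via merge
    card(P join C) = 400*150/(3) = 20000
    cost = 4580 + 400*9 + 150*8 + 400 + 150 = 9930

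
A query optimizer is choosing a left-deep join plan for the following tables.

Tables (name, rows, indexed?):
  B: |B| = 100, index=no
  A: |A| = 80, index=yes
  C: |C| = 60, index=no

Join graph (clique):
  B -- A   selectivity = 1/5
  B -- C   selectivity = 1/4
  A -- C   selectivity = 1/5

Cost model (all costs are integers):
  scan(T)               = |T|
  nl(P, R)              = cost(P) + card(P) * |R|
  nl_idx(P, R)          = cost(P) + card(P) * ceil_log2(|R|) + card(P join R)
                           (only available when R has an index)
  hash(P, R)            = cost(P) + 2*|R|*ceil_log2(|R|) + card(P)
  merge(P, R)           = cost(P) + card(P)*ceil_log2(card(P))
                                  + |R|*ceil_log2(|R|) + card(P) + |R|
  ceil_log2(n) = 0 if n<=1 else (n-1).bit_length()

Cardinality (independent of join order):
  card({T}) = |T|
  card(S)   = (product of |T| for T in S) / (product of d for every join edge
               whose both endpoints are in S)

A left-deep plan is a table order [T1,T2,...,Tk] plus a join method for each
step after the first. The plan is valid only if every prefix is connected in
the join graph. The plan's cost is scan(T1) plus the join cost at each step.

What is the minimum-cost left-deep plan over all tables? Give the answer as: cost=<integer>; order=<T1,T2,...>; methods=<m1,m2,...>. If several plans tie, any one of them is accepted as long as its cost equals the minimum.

cost=3240; order=A,C,B; methods=hash,hash

Selinger DP (subsets sized 1..n):
  {B}: scan cost=100, card=100
  {A}: scan cost=80, card=80
  {C}: scan cost=60, card=60
  {AB}: card=1600; try (A,hash)→1320, (B,merge)→1520, (A,merge)→1540, (B,hash)→1560, (A,nl_idx)→2400, (B,nl)→8080 …(+1); best=1320 via (A,hash)
  {BC}: card=1500; try (C,hash)→920, (B,merge)→1280, (C,merge)→1320, (B,hash)→1520, (B,nl)→6060, (C,nl)→6100; best=920 via (C,hash)
  {AC}: card=960; try (C,hash)→880, (A,merge)→1120, (C,merge)→1140, (A,hash)→1240, (A,nl_idx)→1440, (A,nl)→4860 …(+1); best=880 via (C,hash)
  {ABC}: card=4800; try (B,hash)→3240, (A,hash)→3540, (C,hash)→3640, (B,merge)→12240, (A,nl_idx)→16220, (A,merge)→19560 …(+4); best=3240 via (B,hash)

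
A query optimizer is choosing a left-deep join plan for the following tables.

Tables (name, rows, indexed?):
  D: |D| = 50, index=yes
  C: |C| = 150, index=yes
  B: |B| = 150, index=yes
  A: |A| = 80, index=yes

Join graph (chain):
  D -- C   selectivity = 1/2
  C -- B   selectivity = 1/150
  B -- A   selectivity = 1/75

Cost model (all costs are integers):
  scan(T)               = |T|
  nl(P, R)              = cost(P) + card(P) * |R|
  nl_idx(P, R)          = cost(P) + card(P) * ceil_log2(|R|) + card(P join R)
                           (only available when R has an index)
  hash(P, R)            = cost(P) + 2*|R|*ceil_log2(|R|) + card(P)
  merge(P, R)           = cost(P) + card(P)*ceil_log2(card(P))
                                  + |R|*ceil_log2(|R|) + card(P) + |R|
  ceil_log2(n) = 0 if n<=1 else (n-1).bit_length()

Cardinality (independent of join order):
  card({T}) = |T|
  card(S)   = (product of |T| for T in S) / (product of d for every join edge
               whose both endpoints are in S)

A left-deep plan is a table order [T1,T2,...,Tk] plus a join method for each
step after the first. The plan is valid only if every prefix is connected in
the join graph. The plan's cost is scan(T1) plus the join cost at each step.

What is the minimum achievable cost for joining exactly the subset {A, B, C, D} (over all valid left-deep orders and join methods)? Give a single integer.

3080

Selinger DP over subsets of {A,B,C,D}:
  {D}: scan cost=50, card=50
  {C}: scan cost=150, card=150
  {B}: scan cost=150, card=150
  {A}: scan cost=80, card=80
  {CD}: card=3750; try (D,hash)→900, (C,merge)→1750, (D,merge)→1850, (C,hash)→2500, (C,nl_idx)→4200, (D,nl_idx)→4800 …(+2); best=900 via (D,hash)
  {BC}: card=150; try (C,nl_idx)→1500, (B,nl_idx)→1500, (C,hash)→2700, (B,hash)→2700, (C,merge)→2850, (B,merge)→2850 …(+2); best=1500 via (C,nl_idx)
  {AB}: card=160; try (B,nl_idx)→880, (A,nl_idx)→1360, (A,hash)→1420, (B,merge)→2070, (A,merge)→2140, (B,hash)→2560 …(+2); best=880 via (B,nl_idx)
  {BCD}: card=3750; try (D,hash)→2250, (D,merge)→3200, (D,nl_idx)→6150, (B,hash)→7050, (D,nl)→9000, (B,nl_idx)→34650 …(+2); best=2250 via (D,hash)
  {ABC}: card=160; try (C,nl_idx)→2320, (A,nl_idx)→2710, (A,hash)→2770, (C,hash)→3440, (A,merge)→3490, (C,merge)→3670 …(+2); best=2320 via (C,nl_idx)
  {ABCD}: card=4000; try (D,hash)→3080, (D,merge)→4110, (A,hash)→7120, (D,nl_idx)→7280, (D,nl)→10320, (A,nl_idx)→32500 …(+2); best=3080 via (D,hash)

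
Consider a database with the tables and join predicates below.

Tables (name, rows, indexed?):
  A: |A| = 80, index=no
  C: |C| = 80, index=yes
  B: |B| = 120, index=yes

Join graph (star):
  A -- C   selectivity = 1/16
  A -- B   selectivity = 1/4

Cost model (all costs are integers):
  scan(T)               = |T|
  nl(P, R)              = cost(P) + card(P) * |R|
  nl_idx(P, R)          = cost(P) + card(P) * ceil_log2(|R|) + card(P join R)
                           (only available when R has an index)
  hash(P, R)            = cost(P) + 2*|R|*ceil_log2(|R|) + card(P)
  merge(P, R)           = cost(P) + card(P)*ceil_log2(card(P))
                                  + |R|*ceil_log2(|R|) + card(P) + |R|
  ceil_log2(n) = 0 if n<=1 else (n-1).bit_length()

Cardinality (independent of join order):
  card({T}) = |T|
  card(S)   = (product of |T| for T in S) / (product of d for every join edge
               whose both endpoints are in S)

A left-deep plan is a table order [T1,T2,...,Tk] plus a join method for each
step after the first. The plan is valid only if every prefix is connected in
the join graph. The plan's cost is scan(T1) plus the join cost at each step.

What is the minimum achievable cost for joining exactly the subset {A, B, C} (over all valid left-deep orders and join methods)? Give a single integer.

Selinger DP over subsets of {A,B,C}:
  {A}: scan cost=80, card=80
  {C}: scan cost=80, card=80
  {B}: scan cost=120, card=120
  {AC}: card=400; try (C,nl_idx)→1040, (C,hash)→1280, (A,hash)→1280, (C,merge)→1360, (A,merge)→1360, (C,nl)→6480 …(+1); best=1040 via (C,nl_idx)
  {AB}: card=2400; try (A,hash)→1360, (B,merge)→1680, (A,merge)→1720, (B,hash)→1840, (B,nl_idx)→3040, (B,nl)→9680 …(+1); best=1360 via (A,hash)
  {ABC}: card=12000; try (B,hash)→3120, (C,hash)→4880, (B,merge)→6000, (B,nl_idx)→15840, (C,nl_idx)→30160, (C,merge)→33200 …(+2); best=3120 via (B,hash)

3120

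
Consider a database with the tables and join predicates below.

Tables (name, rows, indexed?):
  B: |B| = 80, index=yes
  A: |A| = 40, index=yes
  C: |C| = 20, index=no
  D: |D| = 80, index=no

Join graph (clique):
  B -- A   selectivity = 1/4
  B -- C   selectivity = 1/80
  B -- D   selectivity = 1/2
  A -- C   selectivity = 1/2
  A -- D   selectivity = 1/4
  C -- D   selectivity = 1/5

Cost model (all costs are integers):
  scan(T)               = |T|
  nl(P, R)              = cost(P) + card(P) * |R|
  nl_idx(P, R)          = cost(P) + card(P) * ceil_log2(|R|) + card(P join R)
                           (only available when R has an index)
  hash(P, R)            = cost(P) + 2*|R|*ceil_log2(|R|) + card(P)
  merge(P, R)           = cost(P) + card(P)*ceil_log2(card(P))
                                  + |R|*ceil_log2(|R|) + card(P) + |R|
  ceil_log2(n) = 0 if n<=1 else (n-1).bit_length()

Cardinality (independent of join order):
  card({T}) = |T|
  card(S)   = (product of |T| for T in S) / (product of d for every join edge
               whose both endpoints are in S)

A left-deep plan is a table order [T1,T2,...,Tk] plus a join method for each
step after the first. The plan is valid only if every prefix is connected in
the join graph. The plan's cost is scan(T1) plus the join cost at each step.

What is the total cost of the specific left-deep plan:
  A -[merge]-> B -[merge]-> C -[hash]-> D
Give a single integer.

11100

step 1: scan A: cost=40, card=40
step 2: join B via merge
    card(P join B) = 40*80/(4) = 800
    cost = 40 + 40*6 + 80*7 + 40 + 80 = 960
step 3: join C via merge
    card(P join C) = 800*20/(80*2) = 100
    cost = 960 + 800*10 + 20*5 + 800 + 20 = 9880
step 4: join D via hash
    card(P join D) = 100*80/(2*4*5) = 200
    cost = 9880 + 2*80*7 + 100 = 11100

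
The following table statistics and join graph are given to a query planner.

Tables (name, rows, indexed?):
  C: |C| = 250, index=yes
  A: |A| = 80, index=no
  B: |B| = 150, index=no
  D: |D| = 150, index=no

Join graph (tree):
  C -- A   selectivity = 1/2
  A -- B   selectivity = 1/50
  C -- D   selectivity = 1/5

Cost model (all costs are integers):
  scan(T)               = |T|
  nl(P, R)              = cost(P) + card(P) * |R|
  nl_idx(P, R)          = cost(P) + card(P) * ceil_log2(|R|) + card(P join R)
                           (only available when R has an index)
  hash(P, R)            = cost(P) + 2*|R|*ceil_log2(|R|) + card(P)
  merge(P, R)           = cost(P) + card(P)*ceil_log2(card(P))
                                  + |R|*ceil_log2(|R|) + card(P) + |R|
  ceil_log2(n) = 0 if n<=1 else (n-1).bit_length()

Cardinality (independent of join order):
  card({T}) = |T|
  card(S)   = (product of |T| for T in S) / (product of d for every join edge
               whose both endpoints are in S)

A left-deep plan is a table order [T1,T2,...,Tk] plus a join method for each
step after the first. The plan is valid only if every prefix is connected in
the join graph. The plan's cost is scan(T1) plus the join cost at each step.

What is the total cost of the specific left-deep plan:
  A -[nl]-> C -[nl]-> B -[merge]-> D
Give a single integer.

2001430

step 1: scan A: cost=80, card=80
step 2: join C via nl
    card(P join C) = 80*250/(2) = 10000
    cost = 80 + 80*250 = 20080
step 3: join B via nl
    card(P join B) = 10000*150/(50) = 30000
    cost = 20080 + 10000*150 = 1520080
step 4: join D via merge
    card(P join D) = 30000*150/(5) = 900000
    cost = 1520080 + 30000*15 + 150*8 + 30000 + 150 = 2001430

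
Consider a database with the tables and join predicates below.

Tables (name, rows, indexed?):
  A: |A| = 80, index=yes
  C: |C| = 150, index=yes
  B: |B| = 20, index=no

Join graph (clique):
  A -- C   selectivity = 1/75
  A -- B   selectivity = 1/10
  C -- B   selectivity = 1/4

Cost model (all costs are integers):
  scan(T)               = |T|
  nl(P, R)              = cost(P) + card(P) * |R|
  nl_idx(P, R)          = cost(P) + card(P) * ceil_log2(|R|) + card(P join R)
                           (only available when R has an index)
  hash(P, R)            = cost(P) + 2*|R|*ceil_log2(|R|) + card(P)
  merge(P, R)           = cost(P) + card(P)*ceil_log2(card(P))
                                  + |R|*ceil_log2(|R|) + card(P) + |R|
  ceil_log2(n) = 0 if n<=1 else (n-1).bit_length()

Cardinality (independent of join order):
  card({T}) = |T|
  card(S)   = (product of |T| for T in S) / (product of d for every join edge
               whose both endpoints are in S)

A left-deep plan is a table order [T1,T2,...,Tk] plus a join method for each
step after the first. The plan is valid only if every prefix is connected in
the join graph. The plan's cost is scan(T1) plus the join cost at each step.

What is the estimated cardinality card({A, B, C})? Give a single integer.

80

Tables in S: A(80), B(20), C(150)
Edges inside S: A-C(d=75), A-B(d=10), C-B(d=4)
numerator = 80 * 20 * 150 = 240000
denominator = 75 * 10 * 4 = 3000
card(S) = 240000 / 3000 = 80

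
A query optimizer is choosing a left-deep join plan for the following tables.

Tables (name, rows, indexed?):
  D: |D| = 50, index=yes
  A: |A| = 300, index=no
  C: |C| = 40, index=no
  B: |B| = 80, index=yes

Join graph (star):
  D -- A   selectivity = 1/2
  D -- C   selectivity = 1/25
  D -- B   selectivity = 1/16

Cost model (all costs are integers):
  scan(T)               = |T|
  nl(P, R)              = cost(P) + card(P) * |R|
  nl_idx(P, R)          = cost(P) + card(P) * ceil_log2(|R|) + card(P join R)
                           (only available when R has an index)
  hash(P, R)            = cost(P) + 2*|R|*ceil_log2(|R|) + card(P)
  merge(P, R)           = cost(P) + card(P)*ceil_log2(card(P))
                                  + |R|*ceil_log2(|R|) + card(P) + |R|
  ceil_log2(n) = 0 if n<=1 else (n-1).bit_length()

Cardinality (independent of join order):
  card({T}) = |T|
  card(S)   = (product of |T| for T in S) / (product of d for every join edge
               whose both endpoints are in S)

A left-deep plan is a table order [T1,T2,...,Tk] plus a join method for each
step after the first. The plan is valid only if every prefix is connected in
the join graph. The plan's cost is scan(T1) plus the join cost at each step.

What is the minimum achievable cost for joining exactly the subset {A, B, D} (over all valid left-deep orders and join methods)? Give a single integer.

5900

Selinger DP over subsets of {A,B,D}:
  {D}: scan cost=50, card=50
  {A}: scan cost=300, card=300
  {B}: scan cost=80, card=80
  {AD}: card=7500; try (D,hash)→1200, (A,merge)→3400, (D,merge)→3650, (A,hash)→5500, (D,nl_idx)→9600, (A,nl)→15050 …(+1); best=1200 via (D,hash)
  {BD}: card=250; try (B,nl_idx)→650, (D,hash)→760, (D,nl_idx)→810, (B,merge)→1040, (D,merge)→1070, (B,hash)→1220 …(+2); best=650 via (B,nl_idx)
  {ABD}: card=37500; try (A,merge)→5900, (A,hash)→6300, (B,hash)→9820, (A,nl)→75650, (B,nl_idx)→91200, (B,merge)→106840 …(+1); best=5900 via (A,merge)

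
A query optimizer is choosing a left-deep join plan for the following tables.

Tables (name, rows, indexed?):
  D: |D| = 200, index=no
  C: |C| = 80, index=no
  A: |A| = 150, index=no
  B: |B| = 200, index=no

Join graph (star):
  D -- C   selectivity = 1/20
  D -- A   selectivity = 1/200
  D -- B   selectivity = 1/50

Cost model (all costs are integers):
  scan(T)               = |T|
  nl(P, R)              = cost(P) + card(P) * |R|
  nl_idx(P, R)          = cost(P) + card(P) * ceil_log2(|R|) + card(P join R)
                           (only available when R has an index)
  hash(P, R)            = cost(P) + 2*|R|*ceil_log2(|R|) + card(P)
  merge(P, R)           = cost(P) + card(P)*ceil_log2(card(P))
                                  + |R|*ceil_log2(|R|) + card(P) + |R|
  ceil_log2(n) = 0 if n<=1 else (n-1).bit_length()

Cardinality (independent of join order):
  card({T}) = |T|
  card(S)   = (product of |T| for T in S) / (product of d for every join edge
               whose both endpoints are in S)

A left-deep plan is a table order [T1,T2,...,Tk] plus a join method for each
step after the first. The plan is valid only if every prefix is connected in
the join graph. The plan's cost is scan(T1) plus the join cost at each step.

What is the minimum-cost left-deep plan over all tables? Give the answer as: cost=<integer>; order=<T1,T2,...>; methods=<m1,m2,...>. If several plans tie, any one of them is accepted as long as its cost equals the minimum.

Selinger DP (subsets sized 1..n):
  {D}: scan cost=200, card=200
  {C}: scan cost=80, card=80
  {A}: scan cost=150, card=150
  {B}: scan cost=200, card=200
  {CD}: card=800; try (C,hash)→1520, (D,merge)→2520, (C,merge)→2640, (D,hash)→3360, (D,nl)→16080, (C,nl)→16200; best=1520 via (C,hash)
  {AD}: card=150; try (A,hash)→2800, (D,merge)→3300, (A,merge)→3350, (D,hash)→3500, (D,nl)→30150, (A,nl)→30200; best=2800 via (A,hash)
  {BD}: card=800; try (D,hash)→3600, (B,hash)→3600, (D,merge)→3800, (B,merge)→3800, (D,nl)→40200, (B,nl)→40200; best=3600 via (D,hash)
  {ACD}: card=600; try (C,hash)→4070, (A,hash)→4720, (C,merge)→4790, (A,merge)→11670, (C,nl)→14800, (A,nl)→121520; best=4070 via (C,hash)
  {BCD}: card=3200; try (C,hash)→5520, (B,hash)→5520, (B,merge)→12120, (C,merge)→13040, (C,nl)→67600, (B,nl)→161520; best=5520 via (C,hash)
  {ABD}: card=600; try (B,merge)→5950, (B,hash)→6150, (A,hash)→6800, (A,merge)→13750, (B,nl)→32800, (A,nl)→123600; best=5950 via (B,merge)
  {ABCD}: card=2400; try (C,hash)→7670, (B,hash)→7870, (A,hash)→11120, (B,merge)→12470, (C,merge)→13190, (A,merge)→48470 …(+3); best=7670 via (C,hash)

cost=7670; order=D,A,B,C; methods=hash,merge,hash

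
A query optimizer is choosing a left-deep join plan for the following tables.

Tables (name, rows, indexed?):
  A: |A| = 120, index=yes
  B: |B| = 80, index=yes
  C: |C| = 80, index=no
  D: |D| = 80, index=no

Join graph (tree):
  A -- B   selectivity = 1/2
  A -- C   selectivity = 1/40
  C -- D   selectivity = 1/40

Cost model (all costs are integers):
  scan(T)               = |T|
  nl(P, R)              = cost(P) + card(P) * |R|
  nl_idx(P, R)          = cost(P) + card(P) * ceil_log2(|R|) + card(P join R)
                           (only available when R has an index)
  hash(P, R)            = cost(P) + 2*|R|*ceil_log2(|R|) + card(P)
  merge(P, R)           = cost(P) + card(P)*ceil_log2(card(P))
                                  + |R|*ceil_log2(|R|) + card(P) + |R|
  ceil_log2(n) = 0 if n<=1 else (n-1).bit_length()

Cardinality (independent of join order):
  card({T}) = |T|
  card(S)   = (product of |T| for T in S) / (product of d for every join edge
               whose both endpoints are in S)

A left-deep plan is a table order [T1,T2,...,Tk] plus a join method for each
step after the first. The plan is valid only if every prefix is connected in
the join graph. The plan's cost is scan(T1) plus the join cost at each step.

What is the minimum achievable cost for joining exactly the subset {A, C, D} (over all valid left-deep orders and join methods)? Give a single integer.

2240

Selinger DP over subsets of {A,C,D}:
  {A}: scan cost=120, card=120
  {C}: scan cost=80, card=80
  {D}: scan cost=80, card=80
  {AC}: card=240; try (A,nl_idx)→880, (C,hash)→1360, (A,merge)→1680, (C,merge)→1720, (A,hash)→1840, (A,nl)→9680 …(+1); best=880 via (A,nl_idx)
  {CD}: card=160; try (D,hash)→1280, (C,hash)→1280, (D,merge)→1360, (C,merge)→1360, (D,nl)→6480, (C,nl)→6480; best=1280 via (D,hash)
  {ACD}: card=480; try (D,hash)→2240, (A,nl_idx)→2880, (A,hash)→3120, (D,merge)→3680, (A,merge)→3680, (D,nl)→20080 …(+1); best=2240 via (D,hash)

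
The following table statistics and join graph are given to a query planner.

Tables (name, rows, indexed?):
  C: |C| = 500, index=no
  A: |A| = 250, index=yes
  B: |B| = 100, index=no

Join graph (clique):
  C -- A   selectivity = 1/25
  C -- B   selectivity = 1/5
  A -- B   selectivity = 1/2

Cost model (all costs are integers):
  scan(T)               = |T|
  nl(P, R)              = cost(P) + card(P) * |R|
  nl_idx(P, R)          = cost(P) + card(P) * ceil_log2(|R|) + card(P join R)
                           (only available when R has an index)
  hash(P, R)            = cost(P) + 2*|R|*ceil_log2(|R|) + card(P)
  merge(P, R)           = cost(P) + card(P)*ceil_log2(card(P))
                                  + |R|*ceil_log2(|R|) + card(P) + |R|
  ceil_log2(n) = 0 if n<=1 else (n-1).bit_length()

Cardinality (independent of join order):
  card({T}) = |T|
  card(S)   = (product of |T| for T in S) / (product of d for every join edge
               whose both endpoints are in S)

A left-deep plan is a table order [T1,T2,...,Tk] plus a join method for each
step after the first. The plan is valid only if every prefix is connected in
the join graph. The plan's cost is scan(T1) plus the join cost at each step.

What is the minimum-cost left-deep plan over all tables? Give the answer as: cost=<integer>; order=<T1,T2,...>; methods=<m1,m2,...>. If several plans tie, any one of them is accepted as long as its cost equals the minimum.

cost=11400; order=C,A,B; methods=hash,hash

Selinger DP (subsets sized 1..n):
  {C}: scan cost=500, card=500
  {A}: scan cost=250, card=250
  {B}: scan cost=100, card=100
  {AC}: card=5000; try (A,hash)→5000, (C,merge)→7500, (A,merge)→7750, (C,hash)→9500, (A,nl_idx)→9500, (C,nl)→125250 …(+1); best=5000 via (A,hash)
  {BC}: card=10000; try (B,hash)→2400, (C,merge)→5900, (B,merge)→6300, (C,hash)→9200, (C,nl)→50100, (B,nl)→50500; best=2400 via (B,hash)
  {AB}: card=12500; try (B,hash)→1900, (A,merge)→3150, (B,merge)→3300, (A,hash)→4200, (A,nl_idx)→13400, (A,nl)→25100 …(+1); best=1900 via (B,hash)
  {ABC}: card=50000; try (B,hash)→11400, (A,hash)→16400, (C,hash)→23400, (B,merge)→75800, (A,nl_idx)→132400, (A,merge)→154650 …(+4); best=11400 via (B,hash)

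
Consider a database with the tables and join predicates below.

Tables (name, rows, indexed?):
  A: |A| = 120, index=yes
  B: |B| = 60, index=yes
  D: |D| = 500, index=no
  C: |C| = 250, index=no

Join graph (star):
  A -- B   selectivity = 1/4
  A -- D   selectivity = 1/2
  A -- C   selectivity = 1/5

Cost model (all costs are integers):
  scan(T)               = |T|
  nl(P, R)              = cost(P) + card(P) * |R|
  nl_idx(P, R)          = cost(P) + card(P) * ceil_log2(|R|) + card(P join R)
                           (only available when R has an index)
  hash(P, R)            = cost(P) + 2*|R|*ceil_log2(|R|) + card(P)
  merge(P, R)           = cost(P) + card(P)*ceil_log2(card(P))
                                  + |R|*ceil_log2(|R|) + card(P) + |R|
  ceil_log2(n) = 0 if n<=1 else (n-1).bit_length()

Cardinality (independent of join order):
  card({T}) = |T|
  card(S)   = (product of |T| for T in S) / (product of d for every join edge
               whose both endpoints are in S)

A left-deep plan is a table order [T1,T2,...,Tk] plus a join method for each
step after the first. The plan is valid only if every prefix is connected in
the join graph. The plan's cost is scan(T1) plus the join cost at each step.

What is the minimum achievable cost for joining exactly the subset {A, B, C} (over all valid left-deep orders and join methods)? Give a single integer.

6760

Selinger DP over subsets of {A,B,C}:
  {A}: scan cost=120, card=120
  {B}: scan cost=60, card=60
  {C}: scan cost=250, card=250
  {AB}: card=1800; try (B,hash)→960, (A,merge)→1440, (B,merge)→1500, (A,hash)→1800, (A,nl_idx)→2280, (B,nl_idx)→2640 …(+2); best=960 via (B,hash)
  {AC}: card=6000; try (A,hash)→2180, (C,merge)→3330, (A,merge)→3460, (C,hash)→4240, (A,nl_idx)→8000, (C,nl)→30120 …(+1); best=2180 via (A,hash)
  {ABC}: card=90000; try (C,hash)→6760, (B,hash)→8900, (C,merge)→24810, (B,merge)→86600, (B,nl_idx)→128180, (B,nl)→362180 …(+1); best=6760 via (C,hash)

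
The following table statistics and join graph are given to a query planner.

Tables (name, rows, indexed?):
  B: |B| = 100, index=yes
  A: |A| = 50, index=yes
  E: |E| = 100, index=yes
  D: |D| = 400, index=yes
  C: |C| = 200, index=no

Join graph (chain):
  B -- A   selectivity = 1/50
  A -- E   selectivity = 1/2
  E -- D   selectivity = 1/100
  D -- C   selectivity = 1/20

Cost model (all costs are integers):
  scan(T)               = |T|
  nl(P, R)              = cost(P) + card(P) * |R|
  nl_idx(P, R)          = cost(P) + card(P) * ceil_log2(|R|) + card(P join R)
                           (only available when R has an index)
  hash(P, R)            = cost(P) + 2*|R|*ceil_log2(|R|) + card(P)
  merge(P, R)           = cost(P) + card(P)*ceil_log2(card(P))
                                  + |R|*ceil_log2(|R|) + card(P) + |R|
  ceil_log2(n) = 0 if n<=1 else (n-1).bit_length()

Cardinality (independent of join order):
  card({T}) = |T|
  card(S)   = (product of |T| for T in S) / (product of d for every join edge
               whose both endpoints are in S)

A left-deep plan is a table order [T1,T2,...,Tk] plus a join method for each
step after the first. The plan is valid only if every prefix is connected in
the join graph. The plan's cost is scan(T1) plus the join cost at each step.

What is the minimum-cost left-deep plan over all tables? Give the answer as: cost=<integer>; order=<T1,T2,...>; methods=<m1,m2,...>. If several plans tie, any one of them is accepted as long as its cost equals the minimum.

cost=37000; order=E,D,A,B,C; methods=nl_idx,hash,hash,hash

Selinger DP (subsets sized 1..n):
  {B}: scan cost=100, card=100
  {A}: scan cost=50, card=50
  {E}: scan cost=100, card=100
  {D}: scan cost=400, card=400
  {C}: scan cost=200, card=200
  {AB}: card=100; try (B,nl_idx)→500, (A,hash)→800, (A,nl_idx)→800, (B,merge)→1200, (A,merge)→1250, (B,hash)→1500 …(+2); best=500 via (B,nl_idx)
  {AE}: card=2500; try (A,hash)→800, (E,merge)→1200, (A,merge)→1250, (E,hash)→1500, (E,nl_idx)→2900, (A,nl_idx)→3200 …(+2); best=800 via (A,hash)
  {DE}: card=400; try (D,nl_idx)→1400, (E,hash)→2200, (E,nl_idx)→3600, (D,merge)→4900, (E,merge)→5200, (D,hash)→7400 …(+2); best=1400 via (D,nl_idx)
  {CD}: card=4000; try (C,hash)→4000, (D,merge)→6000, (D,nl_idx)→6000, (C,merge)→6200, (D,hash)→7600, (D,nl)→80200 …(+1); best=4000 via (C,hash)
  {ABE}: card=5000; try (E,hash)→2000, (E,merge)→2100, (B,hash)→4700, (E,nl_idx)→6200, (E,nl)→10500, (B,nl_idx)→23300 …(+2); best=2000 via (E,hash)
  {ADE}: card=10000; try (A,hash)→2400, (A,merge)→5750, (D,hash)→10500, (A,nl_idx)→13800, (A,nl)→21400, (D,nl_idx)→33300 …(+2); best=2400 via (A,hash)
  {CDE}: card=4000; try (C,hash)→5000, (C,merge)→7200, (E,hash)→9400, (E,nl_idx)→36000, (E,merge)→56800, (C,nl)→81400 …(+1); best=5000 via (C,hash)
  {ABDE}: card=20000; try (B,hash)→13800, (D,hash)→14200, (D,nl_idx)→67000, (D,merge)→76000, (B,nl_idx)→92400, (B,merge)→153200 …(+2); best=13800 via (B,hash)
  {ACDE}: card=100000; try (A,hash)→9600, (C,hash)→15600, (A,merge)→57350, (A,nl_idx)→129000, (C,merge)→154200, (A,nl)→205000 …(+1); best=9600 via (A,hash)
  {ABCDE}: card=200000; try (C,hash)→37000, (B,hash)→111000, (C,merge)→335600, (B,nl_idx)→909600, (B,merge)→1810400, (C,nl)→4013800 …(+1); best=37000 via (C,hash)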